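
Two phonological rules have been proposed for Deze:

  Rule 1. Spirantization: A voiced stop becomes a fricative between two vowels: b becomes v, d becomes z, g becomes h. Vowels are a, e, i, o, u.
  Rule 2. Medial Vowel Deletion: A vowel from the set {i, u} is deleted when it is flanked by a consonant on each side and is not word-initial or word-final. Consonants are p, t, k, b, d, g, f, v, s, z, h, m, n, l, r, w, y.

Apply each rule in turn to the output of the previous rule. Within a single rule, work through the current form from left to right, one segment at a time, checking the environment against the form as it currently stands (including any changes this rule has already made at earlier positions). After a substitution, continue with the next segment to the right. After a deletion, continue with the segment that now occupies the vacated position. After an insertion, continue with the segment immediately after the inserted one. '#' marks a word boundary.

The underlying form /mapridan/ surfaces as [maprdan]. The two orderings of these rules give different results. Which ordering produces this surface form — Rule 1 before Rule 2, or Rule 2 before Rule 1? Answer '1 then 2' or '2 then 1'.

Order 1 then 2:
  1 Spirantization: [mapridan] → [maprizan]
  2 Medial Vowel Deletion: [maprizan] → [maprzan]
  result: [maprzan]
Order 2 then 1:
  2 Medial Vowel Deletion: [mapridan] → [maprdan]
  1 Spirantization: no change — [maprdan]
  result: [maprdan]

2 then 1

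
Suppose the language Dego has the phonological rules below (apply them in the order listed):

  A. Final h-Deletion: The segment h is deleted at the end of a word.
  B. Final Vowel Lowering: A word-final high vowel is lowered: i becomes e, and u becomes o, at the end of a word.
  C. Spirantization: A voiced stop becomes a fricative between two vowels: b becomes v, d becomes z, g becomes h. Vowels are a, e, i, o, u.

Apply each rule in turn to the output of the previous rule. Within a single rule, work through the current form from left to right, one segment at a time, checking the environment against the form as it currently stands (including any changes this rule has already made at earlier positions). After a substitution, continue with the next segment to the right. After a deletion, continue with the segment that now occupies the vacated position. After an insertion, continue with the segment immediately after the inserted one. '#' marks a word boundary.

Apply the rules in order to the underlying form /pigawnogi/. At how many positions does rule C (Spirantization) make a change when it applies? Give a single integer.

A Final h-Deletion: no change — [pigawnogi]
B Final Vowel Lowering: [pigawnogi] → [pigawnoge]
C Spirantization: [pigawnoge] → [pihawnohe]
Rule C changed 2 position(s).

2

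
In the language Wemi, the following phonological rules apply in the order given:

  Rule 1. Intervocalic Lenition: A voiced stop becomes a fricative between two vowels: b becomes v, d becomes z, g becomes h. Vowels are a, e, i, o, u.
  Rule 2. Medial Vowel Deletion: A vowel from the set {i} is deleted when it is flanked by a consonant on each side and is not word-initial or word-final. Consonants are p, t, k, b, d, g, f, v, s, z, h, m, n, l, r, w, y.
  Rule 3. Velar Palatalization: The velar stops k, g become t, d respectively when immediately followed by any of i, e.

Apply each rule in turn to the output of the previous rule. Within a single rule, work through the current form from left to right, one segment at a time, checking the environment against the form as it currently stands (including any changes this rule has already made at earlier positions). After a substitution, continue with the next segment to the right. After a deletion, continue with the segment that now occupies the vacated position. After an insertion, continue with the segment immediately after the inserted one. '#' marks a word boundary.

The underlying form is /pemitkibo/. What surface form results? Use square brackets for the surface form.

Rule 1 Intervocalic Lenition: [pemitkibo] → [pemitkivo]
Rule 2 Medial Vowel Deletion: [pemitkivo] → [pemtkvo]
Rule 3 Velar Palatalization: no change — [pemtkvo]

[pemtkvo]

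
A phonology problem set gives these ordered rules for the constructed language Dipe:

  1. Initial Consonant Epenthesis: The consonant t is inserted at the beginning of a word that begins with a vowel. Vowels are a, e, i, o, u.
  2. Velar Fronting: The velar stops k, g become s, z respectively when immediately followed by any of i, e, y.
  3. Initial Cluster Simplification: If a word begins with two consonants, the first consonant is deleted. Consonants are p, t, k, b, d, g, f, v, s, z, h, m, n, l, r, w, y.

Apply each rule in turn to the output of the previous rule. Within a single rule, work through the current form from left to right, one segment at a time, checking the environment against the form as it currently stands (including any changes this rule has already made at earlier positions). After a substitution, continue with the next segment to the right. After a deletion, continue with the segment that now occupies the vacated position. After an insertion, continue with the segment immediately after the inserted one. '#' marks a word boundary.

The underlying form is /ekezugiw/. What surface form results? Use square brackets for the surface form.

[tesezuziw]

1 Initial Consonant Epenthesis: [ekezugiw] → [tekezugiw]
2 Velar Fronting: [tekezugiw] → [tesezuziw]
3 Initial Cluster Simplification: no change — [tesezuziw]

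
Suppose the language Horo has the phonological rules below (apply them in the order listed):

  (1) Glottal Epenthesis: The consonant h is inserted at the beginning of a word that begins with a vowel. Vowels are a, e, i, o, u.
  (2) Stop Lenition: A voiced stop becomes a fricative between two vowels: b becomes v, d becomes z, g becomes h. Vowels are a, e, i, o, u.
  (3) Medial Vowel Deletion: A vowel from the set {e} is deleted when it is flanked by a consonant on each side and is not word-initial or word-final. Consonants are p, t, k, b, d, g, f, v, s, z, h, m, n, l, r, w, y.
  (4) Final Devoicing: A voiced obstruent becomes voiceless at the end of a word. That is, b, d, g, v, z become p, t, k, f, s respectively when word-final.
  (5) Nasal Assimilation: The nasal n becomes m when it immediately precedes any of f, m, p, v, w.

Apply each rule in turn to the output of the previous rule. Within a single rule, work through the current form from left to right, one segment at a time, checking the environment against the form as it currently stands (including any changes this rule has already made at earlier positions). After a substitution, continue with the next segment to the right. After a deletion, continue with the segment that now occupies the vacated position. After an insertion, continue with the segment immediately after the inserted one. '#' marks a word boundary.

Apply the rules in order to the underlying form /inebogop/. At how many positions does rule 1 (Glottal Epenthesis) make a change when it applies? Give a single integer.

(1) Glottal Epenthesis: [inebogop] → [hinebogop]
(2) Stop Lenition: [hinebogop] → [hinevohop]
(3) Medial Vowel Deletion: [hinevohop] → [hinvohop]
(4) Final Devoicing: no change — [hinvohop]
(5) Nasal Assimilation: [hinvohop] → [himvohop]
Rule 1 changed 1 position(s).

1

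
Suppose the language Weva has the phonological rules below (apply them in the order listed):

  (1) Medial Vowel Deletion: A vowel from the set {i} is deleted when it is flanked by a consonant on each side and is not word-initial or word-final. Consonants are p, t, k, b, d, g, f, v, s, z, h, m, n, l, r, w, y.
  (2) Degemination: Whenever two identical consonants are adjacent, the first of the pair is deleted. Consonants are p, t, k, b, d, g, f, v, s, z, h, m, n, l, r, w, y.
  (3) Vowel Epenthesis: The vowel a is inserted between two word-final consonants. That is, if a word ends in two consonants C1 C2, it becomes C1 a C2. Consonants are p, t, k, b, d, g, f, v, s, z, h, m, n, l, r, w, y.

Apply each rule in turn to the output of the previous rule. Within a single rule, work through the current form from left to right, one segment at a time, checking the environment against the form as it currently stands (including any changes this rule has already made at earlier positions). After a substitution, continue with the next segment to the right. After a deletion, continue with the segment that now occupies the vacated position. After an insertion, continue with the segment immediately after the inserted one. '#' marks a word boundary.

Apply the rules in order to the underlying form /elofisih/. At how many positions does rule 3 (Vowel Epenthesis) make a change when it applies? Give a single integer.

(1) Medial Vowel Deletion: [elofisih] → [elofsh]
(2) Degemination: no change — [elofsh]
(3) Vowel Epenthesis: [elofsh] → [elofsah]
Rule 3 changed 1 position(s).

1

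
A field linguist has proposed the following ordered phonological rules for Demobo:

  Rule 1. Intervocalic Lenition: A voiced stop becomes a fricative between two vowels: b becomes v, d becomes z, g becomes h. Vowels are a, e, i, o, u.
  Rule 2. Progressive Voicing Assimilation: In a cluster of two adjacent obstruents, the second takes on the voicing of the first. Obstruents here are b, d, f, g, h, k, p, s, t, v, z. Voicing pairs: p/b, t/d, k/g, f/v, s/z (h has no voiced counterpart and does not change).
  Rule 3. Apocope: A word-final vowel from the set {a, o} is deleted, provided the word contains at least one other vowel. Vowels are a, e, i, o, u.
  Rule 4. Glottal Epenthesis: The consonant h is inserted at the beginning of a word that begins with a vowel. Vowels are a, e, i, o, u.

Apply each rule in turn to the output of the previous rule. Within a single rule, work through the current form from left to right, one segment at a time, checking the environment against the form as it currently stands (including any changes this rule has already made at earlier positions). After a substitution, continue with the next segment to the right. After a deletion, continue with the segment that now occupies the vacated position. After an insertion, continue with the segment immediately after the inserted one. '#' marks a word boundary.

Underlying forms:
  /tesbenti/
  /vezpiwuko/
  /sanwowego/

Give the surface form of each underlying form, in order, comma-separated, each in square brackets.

/tesbenti/:
  Rule 1 Intervocalic Lenition: no change — [tesbenti]
  Rule 2 Progressive Voicing Assimilation: [tesbenti] → [tespenti]
  Rule 3 Apocope: no change — [tespenti]
  Rule 4 Glottal Epenthesis: no change — [tespenti]
/vezpiwuko/:
  Rule 1 Intervocalic Lenition: no change — [vezpiwuko]
  Rule 2 Progressive Voicing Assimilation: [vezpiwuko] → [vezbiwuko]
  Rule 3 Apocope: [vezbiwuko] → [vezbiwuk]
  Rule 4 Glottal Epenthesis: no change — [vezbiwuk]
/sanwowego/:
  Rule 1 Intervocalic Lenition: [sanwowego] → [sanwoweho]
  Rule 2 Progressive Voicing Assimilation: no change — [sanwoweho]
  Rule 3 Apocope: [sanwoweho] → [sanwoweh]
  Rule 4 Glottal Epenthesis: no change — [sanwoweh]

[tespenti], [vezbiwuk], [sanwoweh]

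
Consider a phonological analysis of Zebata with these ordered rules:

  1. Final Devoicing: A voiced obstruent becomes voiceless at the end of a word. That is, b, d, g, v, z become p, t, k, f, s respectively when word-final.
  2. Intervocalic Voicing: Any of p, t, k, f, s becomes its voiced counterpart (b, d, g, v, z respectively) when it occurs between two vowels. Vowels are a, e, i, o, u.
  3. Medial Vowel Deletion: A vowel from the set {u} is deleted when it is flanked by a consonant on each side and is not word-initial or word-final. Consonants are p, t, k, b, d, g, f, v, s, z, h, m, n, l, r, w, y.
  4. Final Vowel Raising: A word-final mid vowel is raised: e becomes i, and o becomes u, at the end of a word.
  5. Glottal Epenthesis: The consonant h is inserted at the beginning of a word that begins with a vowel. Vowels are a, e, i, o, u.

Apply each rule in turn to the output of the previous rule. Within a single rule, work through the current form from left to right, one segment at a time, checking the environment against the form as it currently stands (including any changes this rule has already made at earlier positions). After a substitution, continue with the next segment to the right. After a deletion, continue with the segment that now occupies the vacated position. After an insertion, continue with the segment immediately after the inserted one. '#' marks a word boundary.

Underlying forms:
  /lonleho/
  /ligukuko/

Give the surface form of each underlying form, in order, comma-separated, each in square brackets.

/lonleho/:
  1 Final Devoicing: no change — [lonleho]
  2 Intervocalic Voicing: no change — [lonleho]
  3 Medial Vowel Deletion: no change — [lonleho]
  4 Final Vowel Raising: [lonleho] → [lonlehu]
  5 Glottal Epenthesis: no change — [lonlehu]
/ligukuko/:
  1 Final Devoicing: no change — [ligukuko]
  2 Intervocalic Voicing: [ligukuko] → [ligugugo]
  3 Medial Vowel Deletion: [ligugugo] → [ligggo]
  4 Final Vowel Raising: [ligggo] → [ligggu]
  5 Glottal Epenthesis: no change — [ligggu]

[lonlehu], [ligggu]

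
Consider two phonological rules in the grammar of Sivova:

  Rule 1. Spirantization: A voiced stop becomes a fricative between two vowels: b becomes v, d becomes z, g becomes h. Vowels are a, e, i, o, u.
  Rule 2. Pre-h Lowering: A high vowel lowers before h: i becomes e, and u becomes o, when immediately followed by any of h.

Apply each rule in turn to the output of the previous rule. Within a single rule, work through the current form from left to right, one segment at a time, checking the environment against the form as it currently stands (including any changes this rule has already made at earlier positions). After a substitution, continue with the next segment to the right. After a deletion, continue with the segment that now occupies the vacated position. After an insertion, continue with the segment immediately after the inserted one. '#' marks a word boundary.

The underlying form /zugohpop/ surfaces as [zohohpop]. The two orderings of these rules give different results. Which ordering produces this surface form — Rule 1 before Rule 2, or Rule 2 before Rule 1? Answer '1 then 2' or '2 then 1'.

Order 1 then 2:
  1 Spirantization: [zugohpop] → [zuhohpop]
  2 Pre-h Lowering: [zuhohpop] → [zohohpop]
  result: [zohohpop]
Order 2 then 1:
  2 Pre-h Lowering: no change — [zugohpop]
  1 Spirantization: [zugohpop] → [zuhohpop]
  result: [zuhohpop]

1 then 2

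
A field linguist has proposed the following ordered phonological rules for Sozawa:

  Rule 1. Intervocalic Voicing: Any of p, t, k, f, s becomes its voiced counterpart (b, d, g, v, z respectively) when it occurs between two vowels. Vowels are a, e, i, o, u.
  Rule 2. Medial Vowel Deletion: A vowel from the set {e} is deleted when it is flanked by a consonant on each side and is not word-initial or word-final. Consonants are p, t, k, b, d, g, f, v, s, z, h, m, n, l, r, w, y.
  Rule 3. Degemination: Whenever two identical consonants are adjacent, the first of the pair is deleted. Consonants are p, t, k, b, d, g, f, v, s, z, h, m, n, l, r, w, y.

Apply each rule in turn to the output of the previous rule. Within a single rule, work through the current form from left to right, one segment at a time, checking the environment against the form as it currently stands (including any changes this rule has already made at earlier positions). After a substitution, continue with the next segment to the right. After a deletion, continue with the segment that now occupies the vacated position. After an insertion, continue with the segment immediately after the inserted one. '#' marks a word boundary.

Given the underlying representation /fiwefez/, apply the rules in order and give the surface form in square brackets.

Rule 1 Intervocalic Voicing: [fiwefez] → [fiwevez]
Rule 2 Medial Vowel Deletion: [fiwevez] → [fiwvz]
Rule 3 Degemination: no change — [fiwvz]

[fiwvz]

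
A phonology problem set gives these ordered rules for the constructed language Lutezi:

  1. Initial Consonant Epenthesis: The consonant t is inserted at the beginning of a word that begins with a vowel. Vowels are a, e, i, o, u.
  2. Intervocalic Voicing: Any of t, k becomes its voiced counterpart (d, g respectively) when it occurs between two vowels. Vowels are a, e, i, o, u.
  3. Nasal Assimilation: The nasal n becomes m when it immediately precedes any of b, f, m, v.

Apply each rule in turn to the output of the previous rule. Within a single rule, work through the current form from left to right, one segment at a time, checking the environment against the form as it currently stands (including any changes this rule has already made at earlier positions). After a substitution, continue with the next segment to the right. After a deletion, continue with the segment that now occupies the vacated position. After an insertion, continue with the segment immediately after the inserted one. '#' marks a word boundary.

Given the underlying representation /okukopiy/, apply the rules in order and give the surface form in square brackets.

1 Initial Consonant Epenthesis: [okukopiy] → [tokukopiy]
2 Intervocalic Voicing: [tokukopiy] → [togugopiy]
3 Nasal Assimilation: no change — [togugopiy]

[togugopiy]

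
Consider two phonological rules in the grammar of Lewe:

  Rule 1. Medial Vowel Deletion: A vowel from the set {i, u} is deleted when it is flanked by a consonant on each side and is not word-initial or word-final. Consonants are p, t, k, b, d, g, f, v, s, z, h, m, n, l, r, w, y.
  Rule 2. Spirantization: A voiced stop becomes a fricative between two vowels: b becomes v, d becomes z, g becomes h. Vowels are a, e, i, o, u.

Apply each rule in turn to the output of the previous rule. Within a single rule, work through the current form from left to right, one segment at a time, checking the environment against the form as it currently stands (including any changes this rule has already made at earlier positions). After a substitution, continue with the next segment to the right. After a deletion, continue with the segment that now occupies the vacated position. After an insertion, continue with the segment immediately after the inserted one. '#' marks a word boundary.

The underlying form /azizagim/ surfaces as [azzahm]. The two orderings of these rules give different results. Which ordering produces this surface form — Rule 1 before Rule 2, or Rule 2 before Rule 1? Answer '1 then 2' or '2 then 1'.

Order 1 then 2:
  1 Medial Vowel Deletion: [azizagim] → [azzagm]
  2 Spirantization: no change — [azzagm]
  result: [azzagm]
Order 2 then 1:
  2 Spirantization: [azizagim] → [azizahim]
  1 Medial Vowel Deletion: [azizahim] → [azzahm]
  result: [azzahm]

2 then 1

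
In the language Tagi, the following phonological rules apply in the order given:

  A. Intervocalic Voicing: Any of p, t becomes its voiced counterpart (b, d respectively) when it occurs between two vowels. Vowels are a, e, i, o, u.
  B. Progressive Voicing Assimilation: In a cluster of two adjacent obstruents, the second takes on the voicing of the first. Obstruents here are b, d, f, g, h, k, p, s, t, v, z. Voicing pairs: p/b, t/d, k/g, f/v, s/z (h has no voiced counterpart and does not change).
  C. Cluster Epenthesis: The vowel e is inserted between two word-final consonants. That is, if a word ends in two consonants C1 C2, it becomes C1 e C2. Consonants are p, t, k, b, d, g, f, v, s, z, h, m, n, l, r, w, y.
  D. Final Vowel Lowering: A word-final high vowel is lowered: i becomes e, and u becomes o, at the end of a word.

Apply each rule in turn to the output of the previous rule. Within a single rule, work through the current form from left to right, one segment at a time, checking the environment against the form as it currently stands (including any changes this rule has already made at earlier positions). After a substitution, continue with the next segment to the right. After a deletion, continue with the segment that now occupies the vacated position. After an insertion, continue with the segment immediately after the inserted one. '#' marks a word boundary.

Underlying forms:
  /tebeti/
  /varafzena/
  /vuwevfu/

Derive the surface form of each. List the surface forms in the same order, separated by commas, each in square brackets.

[tebede], [varafsena], [vuwevvo]

/tebeti/:
  A Intervocalic Voicing: [tebeti] → [tebedi]
  B Progressive Voicing Assimilation: no change — [tebedi]
  C Cluster Epenthesis: no change — [tebedi]
  D Final Vowel Lowering: [tebedi] → [tebede]
/varafzena/:
  A Intervocalic Voicing: no change — [varafzena]
  B Progressive Voicing Assimilation: [varafzena] → [varafsena]
  C Cluster Epenthesis: no change — [varafsena]
  D Final Vowel Lowering: no change — [varafsena]
/vuwevfu/:
  A Intervocalic Voicing: no change — [vuwevfu]
  B Progressive Voicing Assimilation: [vuwevfu] → [vuwevvu]
  C Cluster Epenthesis: no change — [vuwevvu]
  D Final Vowel Lowering: [vuwevvu] → [vuwevvo]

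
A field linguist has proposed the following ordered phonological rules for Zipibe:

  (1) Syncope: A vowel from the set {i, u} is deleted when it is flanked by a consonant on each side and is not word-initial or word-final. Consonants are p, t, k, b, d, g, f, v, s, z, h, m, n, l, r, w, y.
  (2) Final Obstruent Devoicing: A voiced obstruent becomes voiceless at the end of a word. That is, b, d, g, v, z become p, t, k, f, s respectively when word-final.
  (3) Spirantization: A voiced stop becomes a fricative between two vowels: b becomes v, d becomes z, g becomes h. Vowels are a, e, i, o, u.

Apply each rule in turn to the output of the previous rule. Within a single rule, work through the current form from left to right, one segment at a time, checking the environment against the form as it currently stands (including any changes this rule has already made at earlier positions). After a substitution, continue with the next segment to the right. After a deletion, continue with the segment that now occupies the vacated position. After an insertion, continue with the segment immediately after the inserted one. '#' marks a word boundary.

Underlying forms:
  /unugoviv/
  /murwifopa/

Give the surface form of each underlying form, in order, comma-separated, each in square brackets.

[ungovf], [mrwfopa]

/unugoviv/:
  (1) Syncope: [unugoviv] → [ungovv]
  (2) Final Obstruent Devoicing: [ungovv] → [ungovf]
  (3) Spirantization: no change — [ungovf]
/murwifopa/:
  (1) Syncope: [murwifopa] → [mrwfopa]
  (2) Final Obstruent Devoicing: no change — [mrwfopa]
  (3) Spirantization: no change — [mrwfopa]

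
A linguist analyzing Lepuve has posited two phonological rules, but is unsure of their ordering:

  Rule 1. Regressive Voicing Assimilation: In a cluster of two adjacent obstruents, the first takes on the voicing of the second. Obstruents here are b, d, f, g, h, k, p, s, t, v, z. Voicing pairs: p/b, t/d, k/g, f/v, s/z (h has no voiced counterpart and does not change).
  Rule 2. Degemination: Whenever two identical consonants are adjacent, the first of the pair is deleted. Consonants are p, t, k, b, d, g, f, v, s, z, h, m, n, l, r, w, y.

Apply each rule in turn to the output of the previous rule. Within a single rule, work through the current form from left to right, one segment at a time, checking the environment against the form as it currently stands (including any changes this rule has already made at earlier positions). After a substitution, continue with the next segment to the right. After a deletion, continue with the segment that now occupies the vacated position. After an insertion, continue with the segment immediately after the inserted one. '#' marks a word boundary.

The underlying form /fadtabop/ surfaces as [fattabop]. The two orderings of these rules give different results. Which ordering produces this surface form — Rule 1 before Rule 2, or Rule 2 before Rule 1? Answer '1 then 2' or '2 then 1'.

2 then 1

Order 1 then 2:
  1 Regressive Voicing Assimilation: [fadtabop] → [fattabop]
  2 Degemination: [fattabop] → [fatabop]
  result: [fatabop]
Order 2 then 1:
  2 Degemination: no change — [fadtabop]
  1 Regressive Voicing Assimilation: [fadtabop] → [fattabop]
  result: [fattabop]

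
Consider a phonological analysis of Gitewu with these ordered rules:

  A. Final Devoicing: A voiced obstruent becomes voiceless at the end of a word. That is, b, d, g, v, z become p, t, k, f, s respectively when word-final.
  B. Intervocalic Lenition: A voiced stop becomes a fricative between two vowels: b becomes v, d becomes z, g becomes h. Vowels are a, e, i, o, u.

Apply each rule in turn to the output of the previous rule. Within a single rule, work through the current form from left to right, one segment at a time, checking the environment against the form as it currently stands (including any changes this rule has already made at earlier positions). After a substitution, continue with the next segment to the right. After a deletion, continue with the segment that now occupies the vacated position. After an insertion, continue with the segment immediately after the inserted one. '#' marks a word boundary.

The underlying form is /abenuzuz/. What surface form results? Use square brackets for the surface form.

A Final Devoicing: [abenuzuz] → [abenuzus]
B Intervocalic Lenition: [abenuzus] → [avenuzus]

[avenuzus]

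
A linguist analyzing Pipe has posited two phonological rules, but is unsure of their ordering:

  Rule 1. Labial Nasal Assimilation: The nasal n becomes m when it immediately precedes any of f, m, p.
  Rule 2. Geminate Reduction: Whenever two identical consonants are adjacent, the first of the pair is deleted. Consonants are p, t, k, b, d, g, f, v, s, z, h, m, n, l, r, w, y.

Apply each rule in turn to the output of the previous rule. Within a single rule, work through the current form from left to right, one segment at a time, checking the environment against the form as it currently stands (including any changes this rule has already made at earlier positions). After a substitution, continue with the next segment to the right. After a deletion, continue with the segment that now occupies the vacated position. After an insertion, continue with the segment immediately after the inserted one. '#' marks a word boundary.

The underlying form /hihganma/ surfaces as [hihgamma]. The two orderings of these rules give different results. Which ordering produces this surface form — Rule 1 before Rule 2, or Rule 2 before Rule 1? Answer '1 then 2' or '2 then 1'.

Order 1 then 2:
  1 Labial Nasal Assimilation: [hihganma] → [hihgamma]
  2 Geminate Reduction: [hihgamma] → [hihgama]
  result: [hihgama]
Order 2 then 1:
  2 Geminate Reduction: no change — [hihganma]
  1 Labial Nasal Assimilation: [hihganma] → [hihgamma]
  result: [hihgamma]

2 then 1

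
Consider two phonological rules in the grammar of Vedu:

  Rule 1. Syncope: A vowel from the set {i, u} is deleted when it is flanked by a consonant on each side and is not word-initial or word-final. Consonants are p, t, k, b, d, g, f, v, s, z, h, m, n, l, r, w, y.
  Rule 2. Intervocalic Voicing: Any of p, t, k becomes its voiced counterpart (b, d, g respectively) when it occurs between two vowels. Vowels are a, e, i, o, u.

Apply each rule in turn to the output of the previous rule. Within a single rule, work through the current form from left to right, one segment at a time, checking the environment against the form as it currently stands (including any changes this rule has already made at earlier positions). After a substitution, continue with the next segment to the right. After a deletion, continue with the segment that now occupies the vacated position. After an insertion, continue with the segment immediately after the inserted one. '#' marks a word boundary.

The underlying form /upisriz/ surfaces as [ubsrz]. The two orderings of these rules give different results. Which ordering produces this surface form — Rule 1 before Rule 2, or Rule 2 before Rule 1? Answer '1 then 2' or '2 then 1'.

Order 1 then 2:
  1 Syncope: [upisriz] → [upsrz]
  2 Intervocalic Voicing: no change — [upsrz]
  result: [upsrz]
Order 2 then 1:
  2 Intervocalic Voicing: [upisriz] → [ubisriz]
  1 Syncope: [ubisriz] → [ubsrz]
  result: [ubsrz]

2 then 1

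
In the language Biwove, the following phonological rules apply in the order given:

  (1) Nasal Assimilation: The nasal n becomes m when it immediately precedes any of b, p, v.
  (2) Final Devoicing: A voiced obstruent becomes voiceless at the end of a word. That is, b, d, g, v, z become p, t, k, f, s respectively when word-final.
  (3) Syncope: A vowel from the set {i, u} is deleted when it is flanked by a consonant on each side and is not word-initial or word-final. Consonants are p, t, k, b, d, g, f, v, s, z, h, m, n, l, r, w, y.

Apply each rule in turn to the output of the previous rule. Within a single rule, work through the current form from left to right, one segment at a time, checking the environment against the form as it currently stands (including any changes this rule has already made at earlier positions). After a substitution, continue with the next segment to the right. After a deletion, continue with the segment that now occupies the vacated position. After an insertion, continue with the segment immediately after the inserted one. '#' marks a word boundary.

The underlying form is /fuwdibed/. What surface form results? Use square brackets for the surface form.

(1) Nasal Assimilation: no change — [fuwdibed]
(2) Final Devoicing: [fuwdibed] → [fuwdibet]
(3) Syncope: [fuwdibet] → [fwdbet]

[fwdbet]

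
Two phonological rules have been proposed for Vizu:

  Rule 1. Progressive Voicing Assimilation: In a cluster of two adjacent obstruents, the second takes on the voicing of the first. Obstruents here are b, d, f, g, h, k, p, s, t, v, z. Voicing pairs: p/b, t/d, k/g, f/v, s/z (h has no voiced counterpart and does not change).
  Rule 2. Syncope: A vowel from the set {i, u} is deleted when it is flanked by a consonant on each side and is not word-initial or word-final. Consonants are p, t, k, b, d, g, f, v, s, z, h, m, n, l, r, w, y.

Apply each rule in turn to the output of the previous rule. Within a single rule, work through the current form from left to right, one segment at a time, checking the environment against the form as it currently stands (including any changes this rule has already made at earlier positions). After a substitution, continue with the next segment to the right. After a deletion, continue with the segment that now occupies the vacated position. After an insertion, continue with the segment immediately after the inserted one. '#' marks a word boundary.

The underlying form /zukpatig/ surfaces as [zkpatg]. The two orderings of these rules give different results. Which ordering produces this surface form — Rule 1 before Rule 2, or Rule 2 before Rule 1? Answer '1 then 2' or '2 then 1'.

Order 1 then 2:
  1 Progressive Voicing Assimilation: no change — [zukpatig]
  2 Syncope: [zukpatig] → [zkpatg]
  result: [zkpatg]
Order 2 then 1:
  2 Syncope: [zukpatig] → [zkpatg]
  1 Progressive Voicing Assimilation: [zkpatg] → [zgbatk]
  result: [zgbatk]

1 then 2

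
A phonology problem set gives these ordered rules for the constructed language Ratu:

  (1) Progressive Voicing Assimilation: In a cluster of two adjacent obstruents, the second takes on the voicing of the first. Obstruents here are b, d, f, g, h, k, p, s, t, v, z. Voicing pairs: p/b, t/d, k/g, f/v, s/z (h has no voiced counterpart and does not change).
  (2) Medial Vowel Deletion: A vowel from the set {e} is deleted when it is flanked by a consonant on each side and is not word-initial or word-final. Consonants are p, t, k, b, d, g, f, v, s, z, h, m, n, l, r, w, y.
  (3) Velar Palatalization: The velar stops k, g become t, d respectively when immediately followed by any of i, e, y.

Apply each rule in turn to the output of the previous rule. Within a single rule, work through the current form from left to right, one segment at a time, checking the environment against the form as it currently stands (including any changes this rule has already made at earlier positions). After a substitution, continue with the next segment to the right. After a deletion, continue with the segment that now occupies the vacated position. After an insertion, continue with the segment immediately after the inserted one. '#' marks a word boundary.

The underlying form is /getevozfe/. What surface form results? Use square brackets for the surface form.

[gtvozve]

(1) Progressive Voicing Assimilation: [getevozfe] → [getevozve]
(2) Medial Vowel Deletion: [getevozve] → [gtvozve]
(3) Velar Palatalization: no change — [gtvozve]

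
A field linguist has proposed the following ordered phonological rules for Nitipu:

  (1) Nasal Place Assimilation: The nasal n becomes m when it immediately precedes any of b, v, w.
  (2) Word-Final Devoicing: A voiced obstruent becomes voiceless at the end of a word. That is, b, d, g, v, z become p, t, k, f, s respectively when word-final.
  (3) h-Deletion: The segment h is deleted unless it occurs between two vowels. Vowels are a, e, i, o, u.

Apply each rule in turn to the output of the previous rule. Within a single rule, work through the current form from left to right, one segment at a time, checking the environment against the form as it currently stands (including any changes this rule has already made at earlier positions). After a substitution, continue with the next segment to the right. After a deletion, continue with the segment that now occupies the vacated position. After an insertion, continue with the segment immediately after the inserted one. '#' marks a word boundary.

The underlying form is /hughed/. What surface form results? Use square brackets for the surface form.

[uget]

(1) Nasal Place Assimilation: no change — [hughed]
(2) Word-Final Devoicing: [hughed] → [hughet]
(3) h-Deletion: [hughet] → [uget]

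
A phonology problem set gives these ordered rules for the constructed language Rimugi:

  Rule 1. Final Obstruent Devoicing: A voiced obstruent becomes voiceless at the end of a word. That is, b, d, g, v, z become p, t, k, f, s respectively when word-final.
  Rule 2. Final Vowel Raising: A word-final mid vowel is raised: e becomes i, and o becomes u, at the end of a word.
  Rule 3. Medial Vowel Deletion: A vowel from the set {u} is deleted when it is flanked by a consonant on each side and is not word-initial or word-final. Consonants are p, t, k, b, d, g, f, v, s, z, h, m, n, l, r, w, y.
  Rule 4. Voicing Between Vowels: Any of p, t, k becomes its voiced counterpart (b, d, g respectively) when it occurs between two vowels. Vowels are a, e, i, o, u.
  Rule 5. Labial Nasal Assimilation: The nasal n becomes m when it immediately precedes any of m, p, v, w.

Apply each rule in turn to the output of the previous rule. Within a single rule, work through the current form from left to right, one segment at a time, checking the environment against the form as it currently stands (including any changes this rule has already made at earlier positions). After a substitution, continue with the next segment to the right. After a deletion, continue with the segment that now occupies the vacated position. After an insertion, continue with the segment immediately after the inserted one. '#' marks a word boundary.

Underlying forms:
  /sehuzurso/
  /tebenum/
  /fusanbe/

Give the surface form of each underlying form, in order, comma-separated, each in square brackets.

[sehzrsu], [tebemm], [fsanbi]

/sehuzurso/:
  Rule 1 Final Obstruent Devoicing: no change — [sehuzurso]
  Rule 2 Final Vowel Raising: [sehuzurso] → [sehuzursu]
  Rule 3 Medial Vowel Deletion: [sehuzursu] → [sehzrsu]
  Rule 4 Voicing Between Vowels: no change — [sehzrsu]
  Rule 5 Labial Nasal Assimilation: no change — [sehzrsu]
/tebenum/:
  Rule 1 Final Obstruent Devoicing: no change — [tebenum]
  Rule 2 Final Vowel Raising: no change — [tebenum]
  Rule 3 Medial Vowel Deletion: [tebenum] → [tebenm]
  Rule 4 Voicing Between Vowels: no change — [tebenm]
  Rule 5 Labial Nasal Assimilation: [tebenm] → [tebemm]
/fusanbe/:
  Rule 1 Final Obstruent Devoicing: no change — [fusanbe]
  Rule 2 Final Vowel Raising: [fusanbe] → [fusanbi]
  Rule 3 Medial Vowel Deletion: [fusanbi] → [fsanbi]
  Rule 4 Voicing Between Vowels: no change — [fsanbi]
  Rule 5 Labial Nasal Assimilation: no change — [fsanbi]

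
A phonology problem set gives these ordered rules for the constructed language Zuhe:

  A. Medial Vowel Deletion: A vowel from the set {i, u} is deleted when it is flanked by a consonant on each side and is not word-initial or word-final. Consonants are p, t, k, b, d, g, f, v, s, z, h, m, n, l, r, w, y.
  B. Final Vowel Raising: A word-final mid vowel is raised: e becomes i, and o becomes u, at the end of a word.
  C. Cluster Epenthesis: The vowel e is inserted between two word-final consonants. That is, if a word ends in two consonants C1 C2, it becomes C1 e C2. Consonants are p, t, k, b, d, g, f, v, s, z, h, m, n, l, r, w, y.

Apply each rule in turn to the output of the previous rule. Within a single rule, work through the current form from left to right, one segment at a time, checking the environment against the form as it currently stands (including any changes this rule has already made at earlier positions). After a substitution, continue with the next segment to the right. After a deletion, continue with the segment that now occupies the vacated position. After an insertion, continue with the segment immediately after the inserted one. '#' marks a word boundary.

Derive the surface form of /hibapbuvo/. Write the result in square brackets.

A Medial Vowel Deletion: [hibapbuvo] → [hbapbvo]
B Final Vowel Raising: [hbapbvo] → [hbapbvu]
C Cluster Epenthesis: no change — [hbapbvu]

[hbapbvu]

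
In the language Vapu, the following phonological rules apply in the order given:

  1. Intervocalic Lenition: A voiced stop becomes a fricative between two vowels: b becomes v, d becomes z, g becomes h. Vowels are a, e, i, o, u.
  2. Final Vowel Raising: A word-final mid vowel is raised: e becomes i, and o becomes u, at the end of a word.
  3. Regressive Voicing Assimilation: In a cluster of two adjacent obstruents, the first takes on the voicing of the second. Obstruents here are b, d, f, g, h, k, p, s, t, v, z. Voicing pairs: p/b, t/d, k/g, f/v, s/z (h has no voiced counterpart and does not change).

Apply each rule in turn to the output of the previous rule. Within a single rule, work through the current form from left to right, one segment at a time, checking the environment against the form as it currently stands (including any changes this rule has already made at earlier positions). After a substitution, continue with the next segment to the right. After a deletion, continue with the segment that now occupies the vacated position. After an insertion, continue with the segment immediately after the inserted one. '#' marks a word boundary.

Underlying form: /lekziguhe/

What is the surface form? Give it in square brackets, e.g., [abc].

1 Intervocalic Lenition: [lekziguhe] → [lekzihuhe]
2 Final Vowel Raising: [lekzihuhe] → [lekzihuhi]
3 Regressive Voicing Assimilation: [lekzihuhi] → [legzihuhi]

[legzihuhi]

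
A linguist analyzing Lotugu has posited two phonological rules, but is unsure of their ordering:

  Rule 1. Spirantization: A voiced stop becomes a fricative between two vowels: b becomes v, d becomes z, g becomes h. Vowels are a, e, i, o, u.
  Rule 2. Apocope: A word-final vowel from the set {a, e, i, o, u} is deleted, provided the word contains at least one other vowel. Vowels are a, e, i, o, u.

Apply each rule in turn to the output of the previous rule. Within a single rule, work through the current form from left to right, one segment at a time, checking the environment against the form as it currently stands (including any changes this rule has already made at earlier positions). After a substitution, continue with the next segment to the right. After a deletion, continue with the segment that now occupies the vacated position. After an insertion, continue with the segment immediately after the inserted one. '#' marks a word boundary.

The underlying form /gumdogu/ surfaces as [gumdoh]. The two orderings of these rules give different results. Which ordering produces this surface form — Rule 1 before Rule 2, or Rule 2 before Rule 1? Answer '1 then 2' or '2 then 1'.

1 then 2

Order 1 then 2:
  1 Spirantization: [gumdogu] → [gumdohu]
  2 Apocope: [gumdohu] → [gumdoh]
  result: [gumdoh]
Order 2 then 1:
  2 Apocope: [gumdogu] → [gumdog]
  1 Spirantization: no change — [gumdog]
  result: [gumdog]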